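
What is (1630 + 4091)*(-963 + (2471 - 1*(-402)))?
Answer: 10927110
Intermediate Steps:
(1630 + 4091)*(-963 + (2471 - 1*(-402))) = 5721*(-963 + (2471 + 402)) = 5721*(-963 + 2873) = 5721*1910 = 10927110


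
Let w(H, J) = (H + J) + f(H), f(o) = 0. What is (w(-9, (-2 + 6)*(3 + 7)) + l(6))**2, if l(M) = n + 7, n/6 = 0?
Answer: 1444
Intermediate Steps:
n = 0 (n = 6*0 = 0)
l(M) = 7 (l(M) = 0 + 7 = 7)
w(H, J) = H + J (w(H, J) = (H + J) + 0 = H + J)
(w(-9, (-2 + 6)*(3 + 7)) + l(6))**2 = ((-9 + (-2 + 6)*(3 + 7)) + 7)**2 = ((-9 + 4*10) + 7)**2 = ((-9 + 40) + 7)**2 = (31 + 7)**2 = 38**2 = 1444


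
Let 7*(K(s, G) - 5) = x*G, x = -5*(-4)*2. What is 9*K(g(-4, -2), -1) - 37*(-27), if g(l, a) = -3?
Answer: 6948/7 ≈ 992.57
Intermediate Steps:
x = 40 (x = 20*2 = 40)
K(s, G) = 5 + 40*G/7 (K(s, G) = 5 + (40*G)/7 = 5 + 40*G/7)
9*K(g(-4, -2), -1) - 37*(-27) = 9*(5 + (40/7)*(-1)) - 37*(-27) = 9*(5 - 40/7) + 999 = 9*(-5/7) + 999 = -45/7 + 999 = 6948/7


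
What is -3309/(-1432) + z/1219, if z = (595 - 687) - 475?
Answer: 3221727/1745608 ≈ 1.8456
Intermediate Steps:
z = -567 (z = -92 - 475 = -567)
-3309/(-1432) + z/1219 = -3309/(-1432) - 567/1219 = -3309*(-1/1432) - 567*1/1219 = 3309/1432 - 567/1219 = 3221727/1745608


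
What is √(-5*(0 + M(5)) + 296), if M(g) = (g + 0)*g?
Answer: 3*√19 ≈ 13.077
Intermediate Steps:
M(g) = g² (M(g) = g*g = g²)
√(-5*(0 + M(5)) + 296) = √(-5*(0 + 5²) + 296) = √(-5*(0 + 25) + 296) = √(-5*25 + 296) = √(-125 + 296) = √171 = 3*√19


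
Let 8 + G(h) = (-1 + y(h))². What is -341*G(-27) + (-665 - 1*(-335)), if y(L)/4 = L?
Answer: -4049023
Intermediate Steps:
y(L) = 4*L
G(h) = -8 + (-1 + 4*h)²
-341*G(-27) + (-665 - 1*(-335)) = -341*(-8 + (-1 + 4*(-27))²) + (-665 - 1*(-335)) = -341*(-8 + (-1 - 108)²) + (-665 + 335) = -341*(-8 + (-109)²) - 330 = -341*(-8 + 11881) - 330 = -341*11873 - 330 = -4048693 - 330 = -4049023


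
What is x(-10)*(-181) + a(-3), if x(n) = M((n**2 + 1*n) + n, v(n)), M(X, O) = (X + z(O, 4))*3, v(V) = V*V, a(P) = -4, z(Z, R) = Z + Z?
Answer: -152044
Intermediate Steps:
z(Z, R) = 2*Z
v(V) = V**2
M(X, O) = 3*X + 6*O (M(X, O) = (X + 2*O)*3 = 3*X + 6*O)
x(n) = 6*n + 9*n**2 (x(n) = 3*((n**2 + 1*n) + n) + 6*n**2 = 3*((n**2 + n) + n) + 6*n**2 = 3*((n + n**2) + n) + 6*n**2 = 3*(n**2 + 2*n) + 6*n**2 = (3*n**2 + 6*n) + 6*n**2 = 6*n + 9*n**2)
x(-10)*(-181) + a(-3) = (3*(-10)*(2 + 3*(-10)))*(-181) - 4 = (3*(-10)*(2 - 30))*(-181) - 4 = (3*(-10)*(-28))*(-181) - 4 = 840*(-181) - 4 = -152040 - 4 = -152044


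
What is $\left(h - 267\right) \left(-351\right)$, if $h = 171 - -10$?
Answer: $30186$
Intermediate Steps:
$h = 181$ ($h = 171 + 10 = 181$)
$\left(h - 267\right) \left(-351\right) = \left(181 - 267\right) \left(-351\right) = \left(-86\right) \left(-351\right) = 30186$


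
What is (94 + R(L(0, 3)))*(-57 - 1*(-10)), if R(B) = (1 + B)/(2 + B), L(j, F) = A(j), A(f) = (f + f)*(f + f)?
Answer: -8883/2 ≈ -4441.5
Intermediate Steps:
A(f) = 4*f**2 (A(f) = (2*f)*(2*f) = 4*f**2)
L(j, F) = 4*j**2
R(B) = (1 + B)/(2 + B)
(94 + R(L(0, 3)))*(-57 - 1*(-10)) = (94 + (1 + 4*0**2)/(2 + 4*0**2))*(-57 - 1*(-10)) = (94 + (1 + 4*0)/(2 + 4*0))*(-57 + 10) = (94 + (1 + 0)/(2 + 0))*(-47) = (94 + 1/2)*(-47) = (189/2)*(-47) = -8883/2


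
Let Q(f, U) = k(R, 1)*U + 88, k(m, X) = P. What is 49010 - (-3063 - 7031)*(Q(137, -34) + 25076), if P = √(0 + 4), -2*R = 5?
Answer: 253368034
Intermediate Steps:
R = -5/2 (R = -½*5 = -5/2 ≈ -2.5000)
P = 2 (P = √4 = 2)
k(m, X) = 2
Q(f, U) = 88 + 2*U (Q(f, U) = 2*U + 88 = 88 + 2*U)
49010 - (-3063 - 7031)*(Q(137, -34) + 25076) = 49010 - (-3063 - 7031)*((88 + 2*(-34)) + 25076) = 49010 - (-10094)*((88 - 68) + 25076) = 49010 - (-10094)*(20 + 25076) = 49010 - (-10094)*25096 = 49010 - 1*(-253319024) = 49010 + 253319024 = 253368034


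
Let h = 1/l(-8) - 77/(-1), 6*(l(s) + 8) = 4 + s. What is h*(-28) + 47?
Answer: -27375/13 ≈ -2105.8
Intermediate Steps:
l(s) = -22/3 + s/6 (l(s) = -8 + (4 + s)/6 = -8 + (⅔ + s/6) = -22/3 + s/6)
h = 1999/26 (h = 1/(-22/3 + (⅙)*(-8)) - 77/(-1) = 1/(-22/3 - 4/3) - 77*(-1) = 1/(-26/3) + 77 = 1*(-3/26) + 77 = -3/26 + 77 = 1999/26 ≈ 76.885)
h*(-28) + 47 = (1999/26)*(-28) + 47 = -27986/13 + 47 = -27375/13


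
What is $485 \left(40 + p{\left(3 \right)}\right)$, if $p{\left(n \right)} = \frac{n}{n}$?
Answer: $19885$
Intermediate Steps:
$p{\left(n \right)} = 1$
$485 \left(40 + p{\left(3 \right)}\right) = 485 \left(40 + 1\right) = 485 \cdot 41 = 19885$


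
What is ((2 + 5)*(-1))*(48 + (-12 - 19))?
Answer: -119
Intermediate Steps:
((2 + 5)*(-1))*(48 + (-12 - 19)) = (7*(-1))*(48 - 31) = -7*17 = -119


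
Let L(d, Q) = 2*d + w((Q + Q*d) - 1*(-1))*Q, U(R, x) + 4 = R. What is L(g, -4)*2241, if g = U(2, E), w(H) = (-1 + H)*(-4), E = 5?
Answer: 134460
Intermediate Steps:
U(R, x) = -4 + R
w(H) = 4 - 4*H
g = -2 (g = -4 + 2 = -2)
L(d, Q) = 2*d + Q*(-4*Q - 4*Q*d) (L(d, Q) = 2*d + (4 - 4*((Q + Q*d) - 1*(-1)))*Q = 2*d + (4 - 4*((Q + Q*d) + 1))*Q = 2*d + (4 - 4*(1 + Q + Q*d))*Q = 2*d + (4 + (-4 - 4*Q - 4*Q*d))*Q = 2*d + (-4*Q - 4*Q*d)*Q = 2*d + Q*(-4*Q - 4*Q*d))
L(g, -4)*2241 = (2*(-2) - 4*(-4)²*(1 - 2))*2241 = (-4 - 4*16*(-1))*2241 = (-4 + 64)*2241 = 60*2241 = 134460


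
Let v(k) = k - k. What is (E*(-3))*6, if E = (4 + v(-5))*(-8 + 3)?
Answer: 360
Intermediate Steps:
v(k) = 0
E = -20 (E = (4 + 0)*(-8 + 3) = 4*(-5) = -20)
(E*(-3))*6 = -20*(-3)*6 = 60*6 = 360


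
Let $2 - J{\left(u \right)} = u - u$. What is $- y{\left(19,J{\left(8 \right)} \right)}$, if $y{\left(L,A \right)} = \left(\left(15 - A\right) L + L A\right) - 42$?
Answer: $-243$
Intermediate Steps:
$J{\left(u \right)} = 2$ ($J{\left(u \right)} = 2 - \left(u - u\right) = 2 - 0 = 2 + 0 = 2$)
$y{\left(L,A \right)} = -42 + A L + L \left(15 - A\right)$ ($y{\left(L,A \right)} = \left(L \left(15 - A\right) + A L\right) - 42 = \left(A L + L \left(15 - A\right)\right) - 42 = -42 + A L + L \left(15 - A\right)$)
$- y{\left(19,J{\left(8 \right)} \right)} = - (-42 + 15 \cdot 19) = - (-42 + 285) = \left(-1\right) 243 = -243$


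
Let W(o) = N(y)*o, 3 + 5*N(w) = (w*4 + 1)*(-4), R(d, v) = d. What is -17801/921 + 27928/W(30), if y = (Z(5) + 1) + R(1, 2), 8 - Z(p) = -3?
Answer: -2704721/66005 ≈ -40.978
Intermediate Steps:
Z(p) = 11 (Z(p) = 8 - 1*(-3) = 8 + 3 = 11)
y = 13 (y = (11 + 1) + 1 = 12 + 1 = 13)
N(w) = -7/5 - 16*w/5 (N(w) = -⅗ + ((w*4 + 1)*(-4))/5 = -⅗ + ((4*w + 1)*(-4))/5 = -⅗ + ((1 + 4*w)*(-4))/5 = -⅗ + (-4 - 16*w)/5 = -⅗ + (-⅘ - 16*w/5) = -7/5 - 16*w/5)
W(o) = -43*o (W(o) = (-7/5 - 16/5*13)*o = (-7/5 - 208/5)*o = -43*o)
-17801/921 + 27928/W(30) = -17801/921 + 27928/((-43*30)) = -17801*1/921 + 27928/(-1290) = -17801/921 + 27928*(-1/1290) = -17801/921 - 13964/645 = -2704721/66005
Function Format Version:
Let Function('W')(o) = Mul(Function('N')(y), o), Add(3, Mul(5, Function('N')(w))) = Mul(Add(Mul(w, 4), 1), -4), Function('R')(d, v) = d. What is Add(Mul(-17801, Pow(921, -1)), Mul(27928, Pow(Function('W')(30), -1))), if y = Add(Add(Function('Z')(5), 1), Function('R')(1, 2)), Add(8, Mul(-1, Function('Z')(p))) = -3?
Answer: Rational(-2704721, 66005) ≈ -40.978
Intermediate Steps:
Function('Z')(p) = 11 (Function('Z')(p) = Add(8, Mul(-1, -3)) = Add(8, 3) = 11)
y = 13 (y = Add(Add(11, 1), 1) = Add(12, 1) = 13)
Function('N')(w) = Add(Rational(-7, 5), Mul(Rational(-16, 5), w)) (Function('N')(w) = Add(Rational(-3, 5), Mul(Rational(1, 5), Mul(Add(Mul(w, 4), 1), -4))) = Add(Rational(-3, 5), Mul(Rational(1, 5), Mul(Add(Mul(4, w), 1), -4))) = Add(Rational(-3, 5), Mul(Rational(1, 5), Mul(Add(1, Mul(4, w)), -4))) = Add(Rational(-3, 5), Mul(Rational(1, 5), Add(-4, Mul(-16, w)))) = Add(Rational(-3, 5), Add(Rational(-4, 5), Mul(Rational(-16, 5), w))) = Add(Rational(-7, 5), Mul(Rational(-16, 5), w)))
Function('W')(o) = Mul(-43, o) (Function('W')(o) = Mul(Add(Rational(-7, 5), Mul(Rational(-16, 5), 13)), o) = Mul(Add(Rational(-7, 5), Rational(-208, 5)), o) = Mul(-43, o))
Add(Mul(-17801, Pow(921, -1)), Mul(27928, Pow(Function('W')(30), -1))) = Add(Mul(-17801, Pow(921, -1)), Mul(27928, Pow(Mul(-43, 30), -1))) = Add(Mul(-17801, Rational(1, 921)), Mul(27928, Pow(-1290, -1))) = Add(Rational(-17801, 921), Mul(27928, Rational(-1, 1290))) = Add(Rational(-17801, 921), Rational(-13964, 645)) = Rational(-2704721, 66005)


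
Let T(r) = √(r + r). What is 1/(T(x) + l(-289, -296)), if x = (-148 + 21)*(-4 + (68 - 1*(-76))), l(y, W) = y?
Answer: -289/119081 - 2*I*√8890/119081 ≈ -0.0024269 - 0.0015836*I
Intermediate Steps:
x = -17780 (x = -127*(-4 + (68 + 76)) = -127*(-4 + 144) = -127*140 = -17780)
T(r) = √2*√r (T(r) = √(2*r) = √2*√r)
1/(T(x) + l(-289, -296)) = 1/(√2*√(-17780) - 289) = 1/(√2*(2*I*√4445) - 289) = 1/(2*I*√8890 - 289) = 1/(-289 + 2*I*√8890)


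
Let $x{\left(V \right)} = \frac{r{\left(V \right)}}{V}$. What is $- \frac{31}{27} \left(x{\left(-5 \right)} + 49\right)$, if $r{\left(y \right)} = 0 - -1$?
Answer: $- \frac{7564}{135} \approx -56.03$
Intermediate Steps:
$r{\left(y \right)} = 1$ ($r{\left(y \right)} = 0 + 1 = 1$)
$x{\left(V \right)} = \frac{1}{V}$ ($x{\left(V \right)} = 1 \frac{1}{V} = \frac{1}{V}$)
$- \frac{31}{27} \left(x{\left(-5 \right)} + 49\right) = - \frac{31}{27} \left(\frac{1}{-5} + 49\right) = \left(-31\right) \frac{1}{27} \left(- \frac{1}{5} + 49\right) = \left(- \frac{31}{27}\right) \frac{244}{5} = - \frac{7564}{135}$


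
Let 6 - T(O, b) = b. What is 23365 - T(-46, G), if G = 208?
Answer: 23567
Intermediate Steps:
T(O, b) = 6 - b
23365 - T(-46, G) = 23365 - (6 - 1*208) = 23365 - (6 - 208) = 23365 - 1*(-202) = 23365 + 202 = 23567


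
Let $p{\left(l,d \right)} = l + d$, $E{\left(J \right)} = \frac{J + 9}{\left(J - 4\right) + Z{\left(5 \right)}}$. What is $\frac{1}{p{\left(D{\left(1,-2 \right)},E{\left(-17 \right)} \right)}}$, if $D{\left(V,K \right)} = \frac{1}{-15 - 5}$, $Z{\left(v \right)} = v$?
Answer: $\frac{20}{9} \approx 2.2222$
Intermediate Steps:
$D{\left(V,K \right)} = - \frac{1}{20}$ ($D{\left(V,K \right)} = \frac{1}{-20} = - \frac{1}{20}$)
$E{\left(J \right)} = \frac{9 + J}{1 + J}$ ($E{\left(J \right)} = \frac{J + 9}{\left(J - 4\right) + 5} = \frac{9 + J}{\left(J - 4\right) + 5} = \frac{9 + J}{\left(-4 + J\right) + 5} = \frac{9 + J}{1 + J}$)
$p{\left(l,d \right)} = d + l$
$\frac{1}{p{\left(D{\left(1,-2 \right)},E{\left(-17 \right)} \right)}} = \frac{1}{\frac{9 - 17}{1 - 17} - \frac{1}{20}} = \frac{1}{\frac{1}{-16} \left(-8\right) - \frac{1}{20}} = \frac{1}{\left(- \frac{1}{16}\right) \left(-8\right) - \frac{1}{20}} = \frac{1}{\frac{1}{2} - \frac{1}{20}} = \frac{1}{\frac{9}{20}} = \frac{20}{9}$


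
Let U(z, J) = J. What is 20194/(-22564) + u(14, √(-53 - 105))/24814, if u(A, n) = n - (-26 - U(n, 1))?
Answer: -62560586/69987887 + I*√158/24814 ≈ -0.89388 + 0.00050656*I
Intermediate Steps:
u(A, n) = 27 + n (u(A, n) = n - (-26 - 1*1) = n - (-26 - 1) = n - 1*(-27) = n + 27 = 27 + n)
20194/(-22564) + u(14, √(-53 - 105))/24814 = 20194/(-22564) + (27 + √(-53 - 105))/24814 = 20194*(-1/22564) + (27 + √(-158))*(1/24814) = -10097/11282 + (27 + I*√158)*(1/24814) = -10097/11282 + (27/24814 + I*√158/24814) = -62560586/69987887 + I*√158/24814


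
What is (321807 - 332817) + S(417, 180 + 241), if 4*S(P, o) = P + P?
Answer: -21603/2 ≈ -10802.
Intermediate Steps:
S(P, o) = P/2 (S(P, o) = (P + P)/4 = (2*P)/4 = P/2)
(321807 - 332817) + S(417, 180 + 241) = (321807 - 332817) + (½)*417 = -11010 + 417/2 = -21603/2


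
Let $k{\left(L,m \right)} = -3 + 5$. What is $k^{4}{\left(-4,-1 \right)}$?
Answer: $16$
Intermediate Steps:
$k{\left(L,m \right)} = 2$
$k^{4}{\left(-4,-1 \right)} = 2^{4} = 16$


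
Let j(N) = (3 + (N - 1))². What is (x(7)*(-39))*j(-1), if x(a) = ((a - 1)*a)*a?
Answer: -11466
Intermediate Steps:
j(N) = (2 + N)² (j(N) = (3 + (-1 + N))² = (2 + N)²)
x(a) = a²*(-1 + a) (x(a) = ((-1 + a)*a)*a = (a*(-1 + a))*a = a²*(-1 + a))
(x(7)*(-39))*j(-1) = ((7²*(-1 + 7))*(-39))*(2 - 1)² = ((49*6)*(-39))*1² = (294*(-39))*1 = -11466*1 = -11466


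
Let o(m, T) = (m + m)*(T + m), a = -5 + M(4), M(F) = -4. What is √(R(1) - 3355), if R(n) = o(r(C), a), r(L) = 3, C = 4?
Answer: I*√3391 ≈ 58.232*I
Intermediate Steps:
a = -9 (a = -5 - 4 = -9)
o(m, T) = 2*m*(T + m) (o(m, T) = (2*m)*(T + m) = 2*m*(T + m))
R(n) = -36 (R(n) = 2*3*(-9 + 3) = 2*3*(-6) = -36)
√(R(1) - 3355) = √(-36 - 3355) = √(-3391) = I*√3391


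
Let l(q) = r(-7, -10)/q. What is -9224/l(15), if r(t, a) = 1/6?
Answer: -830160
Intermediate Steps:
r(t, a) = 1/6
l(q) = 1/(6*q)
-9224/l(15) = -9224/((1/6)/15) = -9224/((1/6)*(1/15)) = -9224/1/90 = -9224*90 = -830160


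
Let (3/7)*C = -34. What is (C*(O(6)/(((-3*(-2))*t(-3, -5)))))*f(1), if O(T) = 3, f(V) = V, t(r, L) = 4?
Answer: -119/12 ≈ -9.9167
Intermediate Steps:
C = -238/3 (C = (7/3)*(-34) = -238/3 ≈ -79.333)
(C*(O(6)/(((-3*(-2))*t(-3, -5)))))*f(1) = -238/(-3*(-2)*4)*1 = -238/(6*4)*1 = -238/24*1 = -238/3*⅛*1 = -119/12*1 = -119/12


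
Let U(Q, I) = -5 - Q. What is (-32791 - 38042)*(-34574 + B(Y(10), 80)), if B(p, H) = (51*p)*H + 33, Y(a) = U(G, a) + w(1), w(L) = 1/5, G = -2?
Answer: 3255838845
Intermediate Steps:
w(L) = ⅕
Y(a) = -14/5 (Y(a) = (-5 - 1*(-2)) + ⅕ = (-5 + 2) + ⅕ = -3 + ⅕ = -14/5)
B(p, H) = 33 + 51*H*p (B(p, H) = 51*H*p + 33 = 33 + 51*H*p)
(-32791 - 38042)*(-34574 + B(Y(10), 80)) = (-32791 - 38042)*(-34574 + (33 + 51*80*(-14/5))) = -70833*(-34574 + (33 - 11424)) = -70833*(-34574 - 11391) = -70833*(-45965) = 3255838845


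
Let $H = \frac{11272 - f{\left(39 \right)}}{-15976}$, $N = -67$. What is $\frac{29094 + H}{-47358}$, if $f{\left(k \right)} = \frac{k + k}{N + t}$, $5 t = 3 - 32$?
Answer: $- \frac{6507122593}{10592279712} \approx -0.61433$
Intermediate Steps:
$t = - \frac{29}{5}$ ($t = \frac{3 - 32}{5} = \frac{1}{5} \left(-29\right) = - \frac{29}{5} \approx -5.8$)
$f{\left(k \right)} = - \frac{5 k}{182}$ ($f{\left(k \right)} = \frac{k + k}{-67 - \frac{29}{5}} = \frac{2 k}{- \frac{364}{5}} = 2 k \left(- \frac{5}{364}\right) = - \frac{5 k}{182}$)
$H = - \frac{157823}{223664}$ ($H = \frac{11272 - \left(- \frac{5}{182}\right) 39}{-15976} = \left(11272 - - \frac{15}{14}\right) \left(- \frac{1}{15976}\right) = \left(11272 + \frac{15}{14}\right) \left(- \frac{1}{15976}\right) = \frac{157823}{14} \left(- \frac{1}{15976}\right) = - \frac{157823}{223664} \approx -0.70563$)
$\frac{29094 + H}{-47358} = \frac{29094 - \frac{157823}{223664}}{-47358} = \frac{6507122593}{223664} \left(- \frac{1}{47358}\right) = - \frac{6507122593}{10592279712}$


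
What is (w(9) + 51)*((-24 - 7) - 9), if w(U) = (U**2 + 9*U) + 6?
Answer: -8760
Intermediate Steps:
w(U) = 6 + U**2 + 9*U
(w(9) + 51)*((-24 - 7) - 9) = ((6 + 9**2 + 9*9) + 51)*((-24 - 7) - 9) = ((6 + 81 + 81) + 51)*(-31 - 9) = (168 + 51)*(-40) = 219*(-40) = -8760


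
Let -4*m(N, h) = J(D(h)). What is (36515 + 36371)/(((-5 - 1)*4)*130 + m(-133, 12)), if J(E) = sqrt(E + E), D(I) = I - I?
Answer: -36443/1560 ≈ -23.361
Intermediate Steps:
D(I) = 0
J(E) = sqrt(2)*sqrt(E) (J(E) = sqrt(2*E) = sqrt(2)*sqrt(E))
m(N, h) = 0 (m(N, h) = -sqrt(2)*sqrt(0)/4 = -sqrt(2)*0/4 = -1/4*0 = 0)
(36515 + 36371)/(((-5 - 1)*4)*130 + m(-133, 12)) = (36515 + 36371)/(((-5 - 1)*4)*130 + 0) = 72886/(-6*4*130 + 0) = 72886/(-24*130 + 0) = 72886/(-3120 + 0) = 72886/(-3120) = 72886*(-1/3120) = -36443/1560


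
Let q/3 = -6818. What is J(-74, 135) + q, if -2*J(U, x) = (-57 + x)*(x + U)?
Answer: -22833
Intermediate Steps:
q = -20454 (q = 3*(-6818) = -20454)
J(U, x) = -(-57 + x)*(U + x)/2 (J(U, x) = -(-57 + x)*(x + U)/2 = -(-57 + x)*(U + x)/2)
J(-74, 135) + q = (-1/2*135**2 + (57/2)*(-74) + (57/2)*135 - 1/2*(-74)*135) - 20454 = (-1/2*18225 - 2109 + 7695/2 + 4995) - 20454 = (-18225/2 - 2109 + 7695/2 + 4995) - 20454 = -2379 - 20454 = -22833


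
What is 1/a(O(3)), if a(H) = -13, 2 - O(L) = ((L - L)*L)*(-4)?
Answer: -1/13 ≈ -0.076923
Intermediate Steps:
O(L) = 2 (O(L) = 2 - (L - L)*L*(-4) = 2 - 0*L*(-4) = 2 - 0*(-4) = 2 - 1*0 = 2 + 0 = 2)
1/a(O(3)) = 1/(-13) = -1/13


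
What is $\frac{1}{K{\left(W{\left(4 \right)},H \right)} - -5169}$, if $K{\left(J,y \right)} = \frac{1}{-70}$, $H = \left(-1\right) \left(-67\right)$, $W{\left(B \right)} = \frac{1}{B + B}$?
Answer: $\frac{70}{361829} \approx 0.00019346$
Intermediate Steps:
$W{\left(B \right)} = \frac{1}{2 B}$
$H = 67$
$K{\left(J,y \right)} = - \frac{1}{70}$
$\frac{1}{K{\left(W{\left(4 \right)},H \right)} - -5169} = \frac{1}{- \frac{1}{70} - -5169} = \frac{1}{- \frac{1}{70} + 5169} = \frac{1}{\frac{361829}{70}} = \frac{70}{361829}$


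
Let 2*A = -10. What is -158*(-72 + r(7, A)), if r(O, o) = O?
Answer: 10270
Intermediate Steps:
A = -5 (A = (½)*(-10) = -5)
-158*(-72 + r(7, A)) = -158*(-72 + 7) = -158*(-65) = 10270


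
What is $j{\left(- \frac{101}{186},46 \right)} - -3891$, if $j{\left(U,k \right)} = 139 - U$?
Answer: $\frac{749681}{186} \approx 4030.5$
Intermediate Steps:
$j{\left(- \frac{101}{186},46 \right)} - -3891 = \left(139 - - \frac{101}{186}\right) - -3891 = \left(139 - \left(-101\right) \frac{1}{186}\right) + 3891 = \left(139 - - \frac{101}{186}\right) + 3891 = \left(139 + \frac{101}{186}\right) + 3891 = \frac{25955}{186} + 3891 = \frac{749681}{186}$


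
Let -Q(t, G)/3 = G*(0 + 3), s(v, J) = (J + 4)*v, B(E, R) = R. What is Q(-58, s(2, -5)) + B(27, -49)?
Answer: -31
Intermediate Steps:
s(v, J) = v*(4 + J) (s(v, J) = (4 + J)*v = v*(4 + J))
Q(t, G) = -9*G (Q(t, G) = -3*G*(0 + 3) = -3*G*3 = -9*G)
Q(-58, s(2, -5)) + B(27, -49) = -18*(4 - 5) - 49 = -18*(-1) - 49 = -9*(-2) - 49 = 18 - 49 = -31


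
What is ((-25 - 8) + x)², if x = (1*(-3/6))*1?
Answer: 4489/4 ≈ 1122.3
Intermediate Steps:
x = -½ (x = (1*(-3*⅙))*1 = (1*(-½))*1 = -½*1 = -½ ≈ -0.50000)
((-25 - 8) + x)² = ((-25 - 8) - ½)² = (-33 - ½)² = (-67/2)² = 4489/4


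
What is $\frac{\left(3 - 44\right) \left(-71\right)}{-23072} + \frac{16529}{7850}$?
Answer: $\frac{179252869}{90557600} \approx 1.9794$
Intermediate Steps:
$\frac{\left(3 - 44\right) \left(-71\right)}{-23072} + \frac{16529}{7850} = \left(-41\right) \left(-71\right) \left(- \frac{1}{23072}\right) + 16529 \cdot \frac{1}{7850} = 2911 \left(- \frac{1}{23072}\right) + \frac{16529}{7850} = - \frac{2911}{23072} + \frac{16529}{7850} = \frac{179252869}{90557600}$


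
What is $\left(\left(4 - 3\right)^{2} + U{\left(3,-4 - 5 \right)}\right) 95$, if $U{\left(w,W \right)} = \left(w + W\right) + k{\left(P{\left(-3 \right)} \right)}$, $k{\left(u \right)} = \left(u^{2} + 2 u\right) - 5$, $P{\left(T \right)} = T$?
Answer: $-665$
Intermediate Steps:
$k{\left(u \right)} = -5 + u^{2} + 2 u$ ($k{\left(u \right)} = \left(u^{2} + 2 u\right) - 5 = -5 + u^{2} + 2 u$)
$U{\left(w,W \right)} = -2 + W + w$ ($U{\left(w,W \right)} = \left(w + W\right) + \left(-5 + \left(-3\right)^{2} + 2 \left(-3\right)\right) = \left(W + w\right) - 2 = -2 + W + w$)
$\left(\left(4 - 3\right)^{2} + U{\left(3,-4 - 5 \right)}\right) 95 = \left(\left(4 - 3\right)^{2} - 8\right) 95 = \left(1^{2} - 8\right) 95 = \left(1 - 8\right) 95 = \left(-7\right) 95 = -665$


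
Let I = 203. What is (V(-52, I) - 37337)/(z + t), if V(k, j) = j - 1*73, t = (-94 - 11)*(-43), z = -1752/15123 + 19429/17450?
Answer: -3272930498150/397251757539 ≈ -8.2389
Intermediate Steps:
z = 87750789/87965450 (z = -1752*1/15123 + 19429*(1/17450) = -584/5041 + 19429/17450 = 87750789/87965450 ≈ 0.99756)
t = 4515 (t = -105*(-43) = 4515)
V(k, j) = -73 + j (V(k, j) = j - 73 = -73 + j)
(V(-52, I) - 37337)/(z + t) = ((-73 + 203) - 37337)/(87750789/87965450 + 4515) = (130 - 37337)/(397251757539/87965450) = -37207*87965450/397251757539 = -3272930498150/397251757539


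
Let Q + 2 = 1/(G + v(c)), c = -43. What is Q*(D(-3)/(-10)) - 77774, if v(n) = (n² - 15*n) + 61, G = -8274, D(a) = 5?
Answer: -889567573/11438 ≈ -77773.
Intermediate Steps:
v(n) = 61 + n² - 15*n
Q = -11439/5719 (Q = -2 + 1/(-8274 + (61 + (-43)² - 15*(-43))) = -2 + 1/(-8274 + (61 + 1849 + 645)) = -2 + 1/(-8274 + 2555) = -2 + 1/(-5719) = -2 - 1/5719 = -11439/5719 ≈ -2.0002)
Q*(D(-3)/(-10)) - 77774 = -57195/(5719*(-10)) - 77774 = -57195*(-1)/(5719*10) - 77774 = -11439/5719*(-½) - 77774 = 11439/11438 - 77774 = -889567573/11438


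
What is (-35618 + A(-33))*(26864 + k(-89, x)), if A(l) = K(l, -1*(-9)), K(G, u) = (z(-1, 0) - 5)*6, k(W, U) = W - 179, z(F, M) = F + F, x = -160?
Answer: -948413360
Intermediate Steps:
z(F, M) = 2*F
k(W, U) = -179 + W
K(G, u) = -42 (K(G, u) = (2*(-1) - 5)*6 = (-2 - 5)*6 = -7*6 = -42)
A(l) = -42
(-35618 + A(-33))*(26864 + k(-89, x)) = (-35618 - 42)*(26864 + (-179 - 89)) = -35660*(26864 - 268) = -35660*26596 = -948413360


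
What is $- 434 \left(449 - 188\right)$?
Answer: $-113274$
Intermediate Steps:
$- 434 \left(449 - 188\right) = \left(-434\right) 261 = -113274$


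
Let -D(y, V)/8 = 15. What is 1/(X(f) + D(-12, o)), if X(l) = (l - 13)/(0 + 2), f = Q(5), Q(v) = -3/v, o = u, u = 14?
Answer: -5/634 ≈ -0.0078864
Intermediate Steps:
o = 14
f = -⅗ (f = -3/5 = -3*⅕ = -⅗ ≈ -0.60000)
D(y, V) = -120 (D(y, V) = -8*15 = -120)
X(l) = -13/2 + l/2 (X(l) = (-13 + l)/2 = (-13 + l)*(½) = -13/2 + l/2)
1/(X(f) + D(-12, o)) = 1/((-13/2 + (½)*(-⅗)) - 120) = 1/((-13/2 - 3/10) - 120) = 1/(-34/5 - 120) = 1/(-634/5) = -5/634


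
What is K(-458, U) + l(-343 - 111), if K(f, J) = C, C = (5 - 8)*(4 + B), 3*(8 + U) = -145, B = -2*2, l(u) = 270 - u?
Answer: 724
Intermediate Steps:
B = -4
U = -169/3 (U = -8 + (⅓)*(-145) = -8 - 145/3 = -169/3 ≈ -56.333)
C = 0 (C = (5 - 8)*(4 - 4) = -3*0 = 0)
K(f, J) = 0
K(-458, U) + l(-343 - 111) = 0 + (270 - (-343 - 111)) = 0 + (270 - 1*(-454)) = 0 + (270 + 454) = 0 + 724 = 724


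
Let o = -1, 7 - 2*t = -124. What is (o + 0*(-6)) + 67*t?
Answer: 8775/2 ≈ 4387.5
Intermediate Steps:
t = 131/2 (t = 7/2 - ½*(-124) = 7/2 + 62 = 131/2 ≈ 65.500)
(o + 0*(-6)) + 67*t = (-1 + 0*(-6)) + 67*(131/2) = (-1 + 0) + 8777/2 = -1 + 8777/2 = 8775/2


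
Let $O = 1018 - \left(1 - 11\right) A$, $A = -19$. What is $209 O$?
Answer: $173052$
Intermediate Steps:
$O = 828$ ($O = 1018 - \left(1 - 11\right) \left(-19\right) = 1018 - \left(-10\right) \left(-19\right) = 1018 - 190 = 828$)
$209 O = 209 \cdot 828 = 173052$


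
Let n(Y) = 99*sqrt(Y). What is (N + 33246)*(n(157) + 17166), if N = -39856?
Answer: -113467260 - 654390*sqrt(157) ≈ -1.2167e+8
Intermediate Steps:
(N + 33246)*(n(157) + 17166) = (-39856 + 33246)*(99*sqrt(157) + 17166) = -6610*(17166 + 99*sqrt(157)) = -113467260 - 654390*sqrt(157)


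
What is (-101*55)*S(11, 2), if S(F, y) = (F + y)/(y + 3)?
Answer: -14443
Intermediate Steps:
S(F, y) = (F + y)/(3 + y)
(-101*55)*S(11, 2) = (-101*55)*((11 + 2)/(3 + 2)) = -5555*13/5 = -14443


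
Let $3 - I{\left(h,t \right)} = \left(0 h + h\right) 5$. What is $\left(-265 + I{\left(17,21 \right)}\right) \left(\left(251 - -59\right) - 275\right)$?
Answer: $-12145$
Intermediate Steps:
$I{\left(h,t \right)} = 3 - 5 h$ ($I{\left(h,t \right)} = 3 - \left(0 h + h\right) 5 = 3 - \left(0 + h\right) 5 = 3 - h 5 = 3 - 5 h$)
$\left(-265 + I{\left(17,21 \right)}\right) \left(\left(251 - -59\right) - 275\right) = \left(-265 + \left(3 - 85\right)\right) \left(\left(251 - -59\right) - 275\right) = \left(-265 + \left(3 - 85\right)\right) \left(\left(251 + 59\right) - 275\right) = \left(-265 - 82\right) \left(310 - 275\right) = \left(-347\right) 35 = -12145$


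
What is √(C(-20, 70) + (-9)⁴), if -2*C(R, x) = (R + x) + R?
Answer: √6546 ≈ 80.907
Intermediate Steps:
C(R, x) = -R - x/2 (C(R, x) = -((R + x) + R)/2 = -(x + 2*R)/2 = -R - x/2)
√(C(-20, 70) + (-9)⁴) = √((-1*(-20) - ½*70) + (-9)⁴) = √((20 - 35) + 6561) = √(-15 + 6561) = √6546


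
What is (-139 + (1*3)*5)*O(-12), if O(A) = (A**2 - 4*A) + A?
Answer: -22320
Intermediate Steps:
O(A) = A**2 - 3*A
(-139 + (1*3)*5)*O(-12) = (-139 + (1*3)*5)*(-12*(-3 - 12)) = (-139 + 3*5)*(-12*(-15)) = (-139 + 15)*180 = -124*180 = -22320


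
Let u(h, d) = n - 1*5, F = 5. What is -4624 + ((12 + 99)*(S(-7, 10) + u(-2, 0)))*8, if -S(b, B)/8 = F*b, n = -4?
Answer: 236024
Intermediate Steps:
S(b, B) = -40*b
u(h, d) = -9 (u(h, d) = -4 - 1*5 = -4 - 5 = -9)
-4624 + ((12 + 99)*(S(-7, 10) + u(-2, 0)))*8 = -4624 + ((12 + 99)*(-40*(-7) - 9))*8 = -4624 + (111*(280 - 9))*8 = -4624 + (111*271)*8 = -4624 + 30081*8 = -4624 + 240648 = 236024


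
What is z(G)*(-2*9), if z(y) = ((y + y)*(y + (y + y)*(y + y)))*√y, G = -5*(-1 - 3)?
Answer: -2332800*√5 ≈ -5.2163e+6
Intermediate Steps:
G = 20 (G = -5*(-4) = 20)
z(y) = 2*y^(3/2)*(y + 4*y²) (z(y) = ((2*y)*(y + (2*y)*(2*y)))*√y = ((2*y)*(y + 4*y²))*√y = (2*y*(y + 4*y²))*√y = 2*y^(3/2)*(y + 4*y²))
z(G)*(-2*9) = (20^(5/2)*(2 + 8*20))*(-2*9) = ((800*√5)*(2 + 160))*(-18) = ((800*√5)*162)*(-18) = (129600*√5)*(-18) = -2332800*√5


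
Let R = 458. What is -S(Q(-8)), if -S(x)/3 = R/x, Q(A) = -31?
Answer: -1374/31 ≈ -44.323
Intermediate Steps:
S(x) = -1374/x
-S(Q(-8)) = -(-1374)/(-31) = -(-1374)*(-1)/31 = -1*1374/31 = -1374/31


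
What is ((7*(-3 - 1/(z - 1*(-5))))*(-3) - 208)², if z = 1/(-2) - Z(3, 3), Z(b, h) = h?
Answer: 17161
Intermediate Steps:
z = -7/2 (z = 1/(-2) - 1*3 = 1*(-½) - 3 = -½ - 3 = -7/2 ≈ -3.5000)
((7*(-3 - 1/(z - 1*(-5))))*(-3) - 208)² = ((7*(-3 - 1/(-7/2 - 1*(-5))))*(-3) - 208)² = ((7*(-3 - 1/(-7/2 + 5)))*(-3) - 208)² = ((7*(-3 - 1/3/2))*(-3) - 208)² = ((7*(-3 - 1*⅔))*(-3) - 208)² = ((7*(-3 - ⅔))*(-3) - 208)² = ((7*(-11/3))*(-3) - 208)² = (-77/3*(-3) - 208)² = (77 - 208)² = (-131)² = 17161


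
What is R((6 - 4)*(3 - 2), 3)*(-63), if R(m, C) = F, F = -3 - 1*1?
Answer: 252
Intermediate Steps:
F = -4 (F = -3 - 1 = -4)
R(m, C) = -4
R((6 - 4)*(3 - 2), 3)*(-63) = -4*(-63) = 252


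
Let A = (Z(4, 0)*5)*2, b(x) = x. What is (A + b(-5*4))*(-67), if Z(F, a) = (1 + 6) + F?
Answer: -6030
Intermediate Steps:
Z(F, a) = 7 + F
A = 110 (A = ((7 + 4)*5)*2 = (11*5)*2 = 55*2 = 110)
(A + b(-5*4))*(-67) = (110 - 5*4)*(-67) = (110 - 20)*(-67) = 90*(-67) = -6030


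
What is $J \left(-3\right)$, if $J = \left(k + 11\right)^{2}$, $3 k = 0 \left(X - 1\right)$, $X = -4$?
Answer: $-363$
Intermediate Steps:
$k = 0$ ($k = \frac{0 \left(-4 - 1\right)}{3} = \frac{0 \left(-5\right)}{3} = \frac{1}{3} \cdot 0 = 0$)
$J = 121$ ($J = \left(0 + 11\right)^{2} = 11^{2} = 121$)
$J \left(-3\right) = 121 \left(-3\right) = -363$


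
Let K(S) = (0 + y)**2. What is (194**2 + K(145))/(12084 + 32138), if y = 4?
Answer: 18826/22111 ≈ 0.85143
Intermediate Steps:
K(S) = 16 (K(S) = (0 + 4)**2 = 4**2 = 16)
(194**2 + K(145))/(12084 + 32138) = (194**2 + 16)/(12084 + 32138) = (37636 + 16)/44222 = 37652*(1/44222) = 18826/22111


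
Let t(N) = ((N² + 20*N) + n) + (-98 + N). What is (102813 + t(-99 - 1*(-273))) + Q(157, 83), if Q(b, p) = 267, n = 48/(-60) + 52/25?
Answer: 3422832/25 ≈ 1.3691e+5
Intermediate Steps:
n = 32/25 (n = 48*(-1/60) + 52*(1/25) = -⅘ + 52/25 = 32/25 ≈ 1.2800)
t(N) = -2418/25 + N² + 21*N (t(N) = ((N² + 20*N) + 32/25) + (-98 + N) = (32/25 + N² + 20*N) + (-98 + N) = -2418/25 + N² + 21*N)
(102813 + t(-99 - 1*(-273))) + Q(157, 83) = (102813 + (-2418/25 + (-99 - 1*(-273))² + 21*(-99 - 1*(-273)))) + 267 = (102813 + (-2418/25 + (-99 + 273)² + 21*(-99 + 273))) + 267 = (102813 + (-2418/25 + 174² + 21*174)) + 267 = (102813 + (-2418/25 + 30276 + 3654)) + 267 = (102813 + 845832/25) + 267 = 3416157/25 + 267 = 3422832/25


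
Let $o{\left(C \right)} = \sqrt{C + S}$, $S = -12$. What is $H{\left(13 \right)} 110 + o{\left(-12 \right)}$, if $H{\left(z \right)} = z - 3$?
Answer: $1100 + 2 i \sqrt{6} \approx 1100.0 + 4.899 i$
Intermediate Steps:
$H{\left(z \right)} = -3 + z$
$o{\left(C \right)} = \sqrt{-12 + C}$ ($o{\left(C \right)} = \sqrt{C - 12} = \sqrt{-12 + C}$)
$H{\left(13 \right)} 110 + o{\left(-12 \right)} = \left(-3 + 13\right) 110 + \sqrt{-12 - 12} = 10 \cdot 110 + \sqrt{-24} = 1100 + 2 i \sqrt{6}$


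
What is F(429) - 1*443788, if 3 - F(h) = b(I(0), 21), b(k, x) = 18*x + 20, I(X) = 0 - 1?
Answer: -444183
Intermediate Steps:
I(X) = -1
b(k, x) = 20 + 18*x
F(h) = -395 (F(h) = 3 - (20 + 18*21) = 3 - (20 + 378) = 3 - 1*398 = 3 - 398 = -395)
F(429) - 1*443788 = -395 - 1*443788 = -395 - 443788 = -444183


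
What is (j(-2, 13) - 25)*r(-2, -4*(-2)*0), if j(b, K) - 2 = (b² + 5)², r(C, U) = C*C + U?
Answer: 232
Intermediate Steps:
r(C, U) = U + C² (r(C, U) = C² + U = U + C²)
j(b, K) = 2 + (5 + b²)² (j(b, K) = 2 + (b² + 5)² = 2 + (5 + b²)²)
(j(-2, 13) - 25)*r(-2, -4*(-2)*0) = ((2 + (5 + (-2)²)²) - 25)*(-4*(-2)*0 + (-2)²) = ((2 + (5 + 4)²) - 25)*(8*0 + 4) = ((2 + 9²) - 25)*(0 + 4) = ((2 + 81) - 25)*4 = (83 - 25)*4 = 58*4 = 232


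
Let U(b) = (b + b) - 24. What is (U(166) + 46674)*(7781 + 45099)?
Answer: 2484408160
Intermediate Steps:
U(b) = -24 + 2*b (U(b) = 2*b - 24 = -24 + 2*b)
(U(166) + 46674)*(7781 + 45099) = ((-24 + 2*166) + 46674)*(7781 + 45099) = ((-24 + 332) + 46674)*52880 = (308 + 46674)*52880 = 46982*52880 = 2484408160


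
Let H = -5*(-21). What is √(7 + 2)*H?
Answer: 315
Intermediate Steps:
H = 105
√(7 + 2)*H = √(7 + 2)*105 = √9*105 = 3*105 = 315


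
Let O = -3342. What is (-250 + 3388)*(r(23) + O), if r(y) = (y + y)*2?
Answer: -10198500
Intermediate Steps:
r(y) = 4*y (r(y) = (2*y)*2 = 4*y)
(-250 + 3388)*(r(23) + O) = (-250 + 3388)*(4*23 - 3342) = 3138*(92 - 3342) = 3138*(-3250) = -10198500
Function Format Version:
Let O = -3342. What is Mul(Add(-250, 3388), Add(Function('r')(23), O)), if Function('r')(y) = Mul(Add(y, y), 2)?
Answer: -10198500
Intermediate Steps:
Function('r')(y) = Mul(4, y) (Function('r')(y) = Mul(Mul(2, y), 2) = Mul(4, y))
Mul(Add(-250, 3388), Add(Function('r')(23), O)) = Mul(Add(-250, 3388), Add(Mul(4, 23), -3342)) = Mul(3138, Add(92, -3342)) = Mul(3138, -3250) = -10198500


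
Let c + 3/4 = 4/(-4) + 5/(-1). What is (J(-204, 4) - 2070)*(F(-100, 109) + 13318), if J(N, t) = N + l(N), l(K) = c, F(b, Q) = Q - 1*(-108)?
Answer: -123479805/4 ≈ -3.0870e+7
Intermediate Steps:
c = -27/4 (c = -¾ + (4/(-4) + 5/(-1)) = -¾ + (4*(-¼) + 5*(-1)) = -¾ + (-1 - 5) = -¾ - 6 = -27/4 ≈ -6.7500)
F(b, Q) = 108 + Q (F(b, Q) = Q + 108 = 108 + Q)
l(K) = -27/4
J(N, t) = -27/4 + N (J(N, t) = N - 27/4 = -27/4 + N)
(J(-204, 4) - 2070)*(F(-100, 109) + 13318) = ((-27/4 - 204) - 2070)*((108 + 109) + 13318) = (-843/4 - 2070)*(217 + 13318) = -9123/4*13535 = -123479805/4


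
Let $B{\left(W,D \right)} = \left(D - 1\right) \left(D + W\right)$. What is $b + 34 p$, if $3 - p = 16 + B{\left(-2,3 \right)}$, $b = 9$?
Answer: $-501$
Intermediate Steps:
$B{\left(W,D \right)} = \left(-1 + D\right) \left(D + W\right)$
$p = -15$ ($p = 3 - \left(16 + \left(3^{2} - 3 - -2 + 3 \left(-2\right)\right)\right) = 3 - \left(16 + \left(9 - 3 + 2 - 6\right)\right) = 3 - \left(16 + 2\right) = 3 - 18 = -15$)
$b + 34 p = 9 + 34 \left(-15\right) = 9 - 510 = -501$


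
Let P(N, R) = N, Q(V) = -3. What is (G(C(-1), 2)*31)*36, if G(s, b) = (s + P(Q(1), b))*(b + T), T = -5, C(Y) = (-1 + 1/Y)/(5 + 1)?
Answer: 11160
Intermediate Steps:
C(Y) = -1/6 + 1/(6*Y) (C(Y) = (-1 + 1/Y)/6 = (-1 + 1/Y)*(1/6) = -1/6 + 1/(6*Y))
G(s, b) = (-5 + b)*(-3 + s) (G(s, b) = (s - 3)*(b - 5) = (-3 + s)*(-5 + b) = (-5 + b)*(-3 + s))
(G(C(-1), 2)*31)*36 = ((15 - 5*(1 - 1*(-1))/(6*(-1)) - 3*2 + 2*((1/6)*(1 - 1*(-1))/(-1)))*31)*36 = ((15 - 5*(-1)*(1 + 1)/6 - 6 + 2*((1/6)*(-1)*(1 + 1)))*31)*36 = ((15 - 5*(-1)*2/6 - 6 + 2*((1/6)*(-1)*2))*31)*36 = ((15 - 5*(-1/3) - 6 + 2*(-1/3))*31)*36 = ((15 + 5/3 - 6 - 2/3)*31)*36 = (10*31)*36 = 310*36 = 11160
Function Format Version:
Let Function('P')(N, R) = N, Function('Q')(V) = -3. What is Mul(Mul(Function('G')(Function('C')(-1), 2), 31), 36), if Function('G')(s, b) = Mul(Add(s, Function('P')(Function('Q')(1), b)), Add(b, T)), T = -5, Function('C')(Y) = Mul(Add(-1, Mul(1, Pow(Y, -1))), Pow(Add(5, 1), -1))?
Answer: 11160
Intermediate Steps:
Function('C')(Y) = Add(Rational(-1, 6), Mul(Rational(1, 6), Pow(Y, -1))) (Function('C')(Y) = Mul(Add(-1, Pow(Y, -1)), Pow(6, -1)) = Mul(Add(-1, Pow(Y, -1)), Rational(1, 6)) = Add(Rational(-1, 6), Mul(Rational(1, 6), Pow(Y, -1))))
Function('G')(s, b) = Mul(Add(-5, b), Add(-3, s)) (Function('G')(s, b) = Mul(Add(s, -3), Add(b, -5)) = Mul(Add(-3, s), Add(-5, b)) = Mul(Add(-5, b), Add(-3, s)))
Mul(Mul(Function('G')(Function('C')(-1), 2), 31), 36) = Mul(Mul(Add(15, Mul(-5, Mul(Rational(1, 6), Pow(-1, -1), Add(1, Mul(-1, -1)))), Mul(-3, 2), Mul(2, Mul(Rational(1, 6), Pow(-1, -1), Add(1, Mul(-1, -1))))), 31), 36) = Mul(Mul(Add(15, Mul(-5, Mul(Rational(1, 6), -1, Add(1, 1))), -6, Mul(2, Mul(Rational(1, 6), -1, Add(1, 1)))), 31), 36) = Mul(Mul(Add(15, Mul(-5, Mul(Rational(1, 6), -1, 2)), -6, Mul(2, Mul(Rational(1, 6), -1, 2))), 31), 36) = Mul(Mul(Add(15, Mul(-5, Rational(-1, 3)), -6, Mul(2, Rational(-1, 3))), 31), 36) = Mul(Mul(Add(15, Rational(5, 3), -6, Rational(-2, 3)), 31), 36) = Mul(Mul(10, 31), 36) = Mul(310, 36) = 11160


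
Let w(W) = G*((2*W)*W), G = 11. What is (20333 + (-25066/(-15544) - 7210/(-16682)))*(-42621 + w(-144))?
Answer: 545187794427320259/64826252 ≈ 8.4100e+9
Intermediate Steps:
w(W) = 22*W**2 (w(W) = 11*((2*W)*W) = 11*(2*W**2) = 22*W**2)
(20333 + (-25066/(-15544) - 7210/(-16682)))*(-42621 + w(-144)) = (20333 + (-25066/(-15544) - 7210/(-16682)))*(-42621 + 22*(-144)**2) = (20333 + (-25066*(-1/15544) - 7210*(-1/16682)))*(-42621 + 22*20736) = (20333 + (12533/7772 + 3605/8341))*(-42621 + 456192) = (20333 + 132555813/64826252)*413571 = (1318244737729/64826252)*413571 = 545187794427320259/64826252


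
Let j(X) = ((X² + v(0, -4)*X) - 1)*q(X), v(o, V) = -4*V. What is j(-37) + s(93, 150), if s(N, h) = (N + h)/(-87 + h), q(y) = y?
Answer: -200957/7 ≈ -28708.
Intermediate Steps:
j(X) = X*(-1 + X² + 16*X) (j(X) = ((X² + (-4*(-4))*X) - 1)*X = ((X² + 16*X) - 1)*X = (-1 + X² + 16*X)*X = X*(-1 + X² + 16*X))
s(N, h) = (N + h)/(-87 + h)
j(-37) + s(93, 150) = -37*(-1 + (-37)² + 16*(-37)) + (93 + 150)/(-87 + 150) = -37*(-1 + 1369 - 592) + 243/63 = -37*776 + (1/63)*243 = -28712 + 27/7 = -200957/7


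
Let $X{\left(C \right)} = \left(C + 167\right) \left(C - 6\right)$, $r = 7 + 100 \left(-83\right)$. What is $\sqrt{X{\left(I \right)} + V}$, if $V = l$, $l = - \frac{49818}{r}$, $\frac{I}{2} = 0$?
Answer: $\frac{6 i \sqrt{1902729334}}{8293} \approx 31.559 i$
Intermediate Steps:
$r = -8293$ ($r = 7 - 8300 = -8293$)
$I = 0$ ($I = 2 \cdot 0 = 0$)
$X{\left(C \right)} = \left(-6 + C\right) \left(167 + C\right)$ ($X{\left(C \right)} = \left(167 + C\right) \left(-6 + C\right) = \left(-6 + C\right) \left(167 + C\right)$)
$l = \frac{49818}{8293}$ ($l = - \frac{49818}{-8293} = \left(-49818\right) \left(- \frac{1}{8293}\right) = \frac{49818}{8293} \approx 6.0072$)
$V = \frac{49818}{8293} \approx 6.0072$
$\sqrt{X{\left(I \right)} + V} = \sqrt{\left(-1002 + 0^{2} + 161 \cdot 0\right) + \frac{49818}{8293}} = \sqrt{\left(-1002 + 0 + 0\right) + \frac{49818}{8293}} = \sqrt{-1002 + \frac{49818}{8293}} = \sqrt{- \frac{8259768}{8293}} = \frac{6 i \sqrt{1902729334}}{8293}$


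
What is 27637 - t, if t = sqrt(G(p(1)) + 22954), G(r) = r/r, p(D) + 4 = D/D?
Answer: 27637 - sqrt(22955) ≈ 27486.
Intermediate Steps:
p(D) = -3 (p(D) = -4 + D/D = -4 + 1 = -3)
G(r) = 1
t = sqrt(22955) (t = sqrt(1 + 22954) = sqrt(22955) ≈ 151.51)
27637 - t = 27637 - sqrt(22955)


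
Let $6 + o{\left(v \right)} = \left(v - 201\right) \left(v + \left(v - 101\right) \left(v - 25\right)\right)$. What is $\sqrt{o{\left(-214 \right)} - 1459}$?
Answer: $3 i \sqrt{3461770} \approx 5581.8 i$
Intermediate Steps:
$o{\left(v \right)} = -6 + \left(-201 + v\right) \left(v + \left(-101 + v\right) \left(-25 + v\right)\right)$ ($o{\left(v \right)} = -6 + \left(v - 201\right) \left(v + \left(v - 101\right) \left(v - 25\right)\right) = -6 + \left(-201 + v\right) \left(v + \left(-101 + v\right) \left(-25 + v\right)\right)$)
$\sqrt{o{\left(-214 \right)} - 1459} = \sqrt{\left(-507531 + \left(-214\right)^{3} - 326 \left(-214\right)^{2} + 27650 \left(-214\right)\right) - 1459} = \sqrt{\left(-507531 - 9800344 - 14929496 - 5917100\right) - 1459} = \sqrt{-31154471 - 1459} = \sqrt{-31155930} = 3 i \sqrt{3461770}$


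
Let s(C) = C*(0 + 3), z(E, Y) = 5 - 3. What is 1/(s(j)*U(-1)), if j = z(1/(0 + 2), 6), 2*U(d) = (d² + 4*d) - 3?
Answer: -1/18 ≈ -0.055556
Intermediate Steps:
z(E, Y) = 2
U(d) = -3/2 + d²/2 + 2*d (U(d) = ((d² + 4*d) - 3)/2 = (-3 + d² + 4*d)/2 = -3/2 + d²/2 + 2*d)
j = 2
s(C) = 3*C (s(C) = C*3 = 3*C)
1/(s(j)*U(-1)) = 1/((3*2)*(-3/2 + (½)*(-1)² + 2*(-1))) = 1/(6*(-3/2 + (½)*1 - 2)) = 1/(6*(-3/2 + ½ - 2)) = 1/(6*(-3)) = 1/(-18) = -1/18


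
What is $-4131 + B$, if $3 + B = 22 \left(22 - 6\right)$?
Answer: $-3782$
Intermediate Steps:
$B = 349$ ($B = -3 + 22 \left(22 - 6\right) = -3 + 22 \cdot 16 = -3 + 352 = 349$)
$-4131 + B = -4131 + 349 = -3782$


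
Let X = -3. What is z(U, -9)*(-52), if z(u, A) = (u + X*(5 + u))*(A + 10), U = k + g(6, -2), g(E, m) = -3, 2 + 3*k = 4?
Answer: 1612/3 ≈ 537.33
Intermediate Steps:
k = ⅔ (k = -⅔ + (⅓)*4 = -⅔ + 4/3 = ⅔ ≈ 0.66667)
U = -7/3 (U = ⅔ - 3 = -7/3 ≈ -2.3333)
z(u, A) = (-15 - 2*u)*(10 + A) (z(u, A) = (u - 3*(5 + u))*(A + 10) = (u + (-15 - 3*u))*(10 + A) = (-15 - 2*u)*(10 + A))
z(U, -9)*(-52) = (-150 - 20*(-7/3) - 15*(-9) - 2*(-9)*(-7/3))*(-52) = (-150 + 140/3 + 135 - 42)*(-52) = -31/3*(-52) = 1612/3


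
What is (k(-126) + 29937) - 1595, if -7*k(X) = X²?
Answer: 26074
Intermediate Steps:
k(X) = -X²/7
(k(-126) + 29937) - 1595 = (-⅐*(-126)² + 29937) - 1595 = (-⅐*15876 + 29937) - 1595 = (-2268 + 29937) - 1595 = 27669 - 1595 = 26074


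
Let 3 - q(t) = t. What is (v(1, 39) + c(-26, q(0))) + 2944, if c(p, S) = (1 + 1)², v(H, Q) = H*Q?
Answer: 2987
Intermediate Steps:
q(t) = 3 - t
c(p, S) = 4 (c(p, S) = 2² = 4)
(v(1, 39) + c(-26, q(0))) + 2944 = (1*39 + 4) + 2944 = (39 + 4) + 2944 = 43 + 2944 = 2987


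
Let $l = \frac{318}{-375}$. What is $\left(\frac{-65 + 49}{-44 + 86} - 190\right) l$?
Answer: $\frac{423788}{2625} \approx 161.44$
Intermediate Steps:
$l = - \frac{106}{125}$ ($l = 318 \left(- \frac{1}{375}\right) = - \frac{106}{125} \approx -0.848$)
$\left(\frac{-65 + 49}{-44 + 86} - 190\right) l = \left(\frac{-65 + 49}{-44 + 86} - 190\right) \left(- \frac{106}{125}\right) = \left(- \frac{16}{42} - 190\right) \left(- \frac{106}{125}\right) = \left(\left(-16\right) \frac{1}{42} - 190\right) \left(- \frac{106}{125}\right) = \left(- \frac{8}{21} - 190\right) \left(- \frac{106}{125}\right) = \left(- \frac{3998}{21}\right) \left(- \frac{106}{125}\right) = \frac{423788}{2625}$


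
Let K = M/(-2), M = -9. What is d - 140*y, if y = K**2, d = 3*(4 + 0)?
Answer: -2823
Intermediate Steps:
d = 12 (d = 3*4 = 12)
K = 9/2 (K = -9/(-2) = -9*(-1/2) = 9/2 ≈ 4.5000)
y = 81/4 (y = (9/2)**2 = 81/4 ≈ 20.250)
d - 140*y = 12 - 140*81/4 = 12 - 2835 = -2823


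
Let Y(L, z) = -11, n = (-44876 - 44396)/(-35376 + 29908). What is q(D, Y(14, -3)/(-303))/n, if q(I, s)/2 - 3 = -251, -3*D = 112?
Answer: -339016/11159 ≈ -30.380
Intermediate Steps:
n = 22318/1367 (n = -89272/(-5468) = -89272*(-1/5468) = 22318/1367 ≈ 16.326)
D = -112/3 (D = -1/3*112 = -112/3 ≈ -37.333)
q(I, s) = -496 (q(I, s) = 6 + 2*(-251) = 6 - 502 = -496)
q(D, Y(14, -3)/(-303))/n = -496/22318/1367 = -496*1367/22318 = -339016/11159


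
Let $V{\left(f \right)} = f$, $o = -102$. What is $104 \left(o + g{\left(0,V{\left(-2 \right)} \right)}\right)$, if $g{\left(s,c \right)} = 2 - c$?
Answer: $-10192$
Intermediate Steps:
$104 \left(o + g{\left(0,V{\left(-2 \right)} \right)}\right) = 104 \left(-102 + \left(2 - -2\right)\right) = 104 \left(-102 + \left(2 + 2\right)\right) = 104 \left(-102 + 4\right) = 104 \left(-98\right) = -10192$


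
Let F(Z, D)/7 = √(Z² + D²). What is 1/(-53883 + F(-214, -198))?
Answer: -53883/2899212689 - 350*√34/2899212689 ≈ -1.9289e-5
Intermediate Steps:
F(Z, D) = 7*√(D² + Z²) (F(Z, D) = 7*√(Z² + D²) = 7*√(D² + Z²))
1/(-53883 + F(-214, -198)) = 1/(-53883 + 7*√((-198)² + (-214)²)) = 1/(-53883 + 7*√(39204 + 45796)) = 1/(-53883 + 7*√85000) = 1/(-53883 + 7*(50*√34)) = 1/(-53883 + 350*√34)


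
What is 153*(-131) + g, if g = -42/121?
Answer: -2425245/121 ≈ -20043.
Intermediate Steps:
g = -42/121 (g = -42*1/121 = -42/121 ≈ -0.34711)
153*(-131) + g = 153*(-131) - 42/121 = -20043 - 42/121 = -2425245/121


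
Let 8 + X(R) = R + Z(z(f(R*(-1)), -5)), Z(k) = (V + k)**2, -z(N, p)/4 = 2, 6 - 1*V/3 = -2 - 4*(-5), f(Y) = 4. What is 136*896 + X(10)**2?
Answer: 3877700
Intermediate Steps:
V = -36 (V = 18 - 3*(-2 - 4*(-5)) = 18 - 3*(-2 + 20) = 18 - 3*18 = 18 - 54 = -36)
z(N, p) = -8 (z(N, p) = -4*2 = -8)
Z(k) = (-36 + k)**2
X(R) = 1928 + R (X(R) = -8 + (R + (-36 - 8)**2) = -8 + (R + (-44)**2) = -8 + (R + 1936) = -8 + (1936 + R) = 1928 + R)
136*896 + X(10)**2 = 136*896 + (1928 + 10)**2 = 121856 + 1938**2 = 121856 + 3755844 = 3877700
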